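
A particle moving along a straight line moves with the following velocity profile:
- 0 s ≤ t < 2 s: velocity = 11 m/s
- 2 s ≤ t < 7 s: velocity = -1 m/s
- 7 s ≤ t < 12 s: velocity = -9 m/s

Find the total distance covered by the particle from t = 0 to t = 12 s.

Distance (not displacement) is the total path length: add the absolute areas under v-t.
0–2 s: |11| × 2 = 22 m
2–7 s: |-1| × 5 = 5 m
7–12 s: |-9| × 5 = 45 m
Total distance = 72 m

72 m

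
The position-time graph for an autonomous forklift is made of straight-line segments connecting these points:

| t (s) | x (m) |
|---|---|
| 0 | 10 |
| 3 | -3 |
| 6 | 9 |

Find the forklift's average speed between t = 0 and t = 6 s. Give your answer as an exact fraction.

25/6 m/s

Average speed = (total path length)/(elapsed time); on a piecewise-linear x-t graph the path length is Σ|Δx|.
0–3 s: |Δx| = |-3 − 10| = 13 m
3–6 s: |Δx| = |9 − -3| = 12 m
Total path = 25 m; average speed = 25/6 = 25/6 m/s.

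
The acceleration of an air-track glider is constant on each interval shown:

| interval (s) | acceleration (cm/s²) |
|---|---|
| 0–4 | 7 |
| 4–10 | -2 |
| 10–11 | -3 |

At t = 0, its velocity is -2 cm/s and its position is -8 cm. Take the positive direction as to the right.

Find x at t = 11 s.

On each constant-a segment, Δv = aΔt and Δx = v₀Δt + ½aΔt²; chain segment to segment.
0–4 s: v starts -2 cm/s; Δx = -2·4 + ½·7·4² = 48 cm; v ends 26 cm/s.
4–10 s: v starts 26 cm/s; Δx = 26·6 + ½·-2·6² = 120 cm; v ends 14 cm/s.
10–11 s: v starts 14 cm/s; Δx = 14·1 + ½·-3·1² = 12.5 cm; v ends 11 cm/s.
x(11) = -8 + Σ Δx = 172.5 cm.

172.5 cm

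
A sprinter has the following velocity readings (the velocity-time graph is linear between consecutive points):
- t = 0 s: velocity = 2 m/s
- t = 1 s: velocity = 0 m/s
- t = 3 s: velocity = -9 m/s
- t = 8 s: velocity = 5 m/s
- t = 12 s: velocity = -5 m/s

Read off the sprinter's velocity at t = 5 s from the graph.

On 3–8 s the graph is linear from -9 to 5 m/s: v(5) = -9 + (5 − -9)·(5 − 3)/(8 − 3) = -3.4 m/s.

-3.4 m/s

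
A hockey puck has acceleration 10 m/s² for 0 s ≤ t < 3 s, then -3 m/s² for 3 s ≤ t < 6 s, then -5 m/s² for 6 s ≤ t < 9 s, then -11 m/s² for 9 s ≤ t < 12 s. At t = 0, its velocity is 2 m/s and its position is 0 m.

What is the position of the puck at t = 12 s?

154.5 m

On each constant-a segment, Δv = aΔt and Δx = v₀Δt + ½aΔt²; chain segment to segment.
0–3 s: v starts 2 m/s; Δx = 2·3 + ½·10·3² = 51 m; v ends 32 m/s.
3–6 s: v starts 32 m/s; Δx = 32·3 + ½·-3·3² = 82.5 m; v ends 23 m/s.
6–9 s: v starts 23 m/s; Δx = 23·3 + ½·-5·3² = 46.5 m; v ends 8 m/s.
9–12 s: v starts 8 m/s; Δx = 8·3 + ½·-11·3² = -25.5 m; v ends -25 m/s.
x(12) = 0 + Σ Δx = 154.5 m.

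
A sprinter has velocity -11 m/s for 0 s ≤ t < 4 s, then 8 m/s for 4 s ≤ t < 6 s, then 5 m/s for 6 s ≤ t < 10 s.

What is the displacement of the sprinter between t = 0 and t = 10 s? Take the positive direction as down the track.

Net displacement equals the area under the velocity-time graph (areas below the axis count negative).
0–4 s: -11 × 4 = -44 m
4–6 s: 8 × 2 = 16 m
6–10 s: 5 × 4 = 20 m
Net displacement = -8 m

-8 m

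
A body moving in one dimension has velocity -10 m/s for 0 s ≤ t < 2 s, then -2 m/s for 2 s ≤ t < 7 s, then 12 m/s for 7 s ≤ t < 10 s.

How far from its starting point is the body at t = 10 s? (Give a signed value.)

6 m

Displacement is the signed area under the v-t curve.
0–2 s: -10 × 2 = -20 m
2–7 s: -2 × 5 = -10 m
7–10 s: 12 × 3 = 36 m
Net displacement = 6 m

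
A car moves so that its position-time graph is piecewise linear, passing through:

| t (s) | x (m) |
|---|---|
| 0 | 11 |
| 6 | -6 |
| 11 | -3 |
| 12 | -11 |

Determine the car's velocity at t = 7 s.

0.6 m/s

Velocity is the slope of the x-t graph on 6–11 s: (-3 − -6)/(11 − 6) = 0.6 m/s.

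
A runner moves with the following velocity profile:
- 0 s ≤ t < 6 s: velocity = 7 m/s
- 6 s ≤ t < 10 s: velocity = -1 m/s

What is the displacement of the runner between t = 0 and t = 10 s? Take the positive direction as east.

Displacement is the signed area under the v-t curve.
0–6 s: 7 × 6 = 42 m
6–10 s: -1 × 4 = -4 m
Net displacement = 38 m

38 m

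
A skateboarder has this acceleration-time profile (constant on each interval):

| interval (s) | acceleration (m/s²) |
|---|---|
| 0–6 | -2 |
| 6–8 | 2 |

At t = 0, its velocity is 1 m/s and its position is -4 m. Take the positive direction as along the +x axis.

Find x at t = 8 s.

On each constant-a segment, Δv = aΔt and Δx = v₀Δt + ½aΔt²; chain segment to segment.
0–6 s: v starts 1 m/s; Δx = 1·6 + ½·-2·6² = -30 m; v ends -11 m/s.
6–8 s: v starts -11 m/s; Δx = -11·2 + ½·2·2² = -18 m; v ends -7 m/s.
x(8) = -4 + Σ Δx = -52 m.

-52 m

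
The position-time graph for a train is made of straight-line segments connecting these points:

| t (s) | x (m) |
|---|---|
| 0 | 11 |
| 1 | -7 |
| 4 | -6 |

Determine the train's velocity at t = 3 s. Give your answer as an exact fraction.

Velocity is the slope of the x-t graph on 1–4 s: (-6 − -7)/(4 − 1) = 1/3 m/s.

1/3 m/s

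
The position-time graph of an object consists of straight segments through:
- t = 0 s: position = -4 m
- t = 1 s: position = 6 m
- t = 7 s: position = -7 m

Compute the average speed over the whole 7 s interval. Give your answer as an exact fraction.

Average speed = (total path length)/(elapsed time); on a piecewise-linear x-t graph the path length is Σ|Δx|.
0–1 s: |Δx| = |6 − -4| = 10 m
1–7 s: |Δx| = |-7 − 6| = 13 m
Total path = 23 m; average speed = 23/7 = 23/7 m/s.

23/7 m/s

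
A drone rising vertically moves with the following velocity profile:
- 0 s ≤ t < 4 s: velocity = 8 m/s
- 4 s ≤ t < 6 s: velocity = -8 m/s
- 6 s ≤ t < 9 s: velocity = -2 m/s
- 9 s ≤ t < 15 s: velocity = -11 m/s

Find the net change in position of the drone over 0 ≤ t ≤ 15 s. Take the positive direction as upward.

-56 m

Displacement is the signed area under the v-t curve.
0–4 s: 8 × 4 = 32 m
4–6 s: -8 × 2 = -16 m
6–9 s: -2 × 3 = -6 m
9–15 s: -11 × 6 = -66 m
Net displacement = -56 m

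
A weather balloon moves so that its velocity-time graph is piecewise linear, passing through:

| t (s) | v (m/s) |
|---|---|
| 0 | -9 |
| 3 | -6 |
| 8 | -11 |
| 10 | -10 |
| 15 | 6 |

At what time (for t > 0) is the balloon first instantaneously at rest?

t = 13.125 s

v changes sign on 10–15 s (from -10 to 6); the graph is linear there, so v = 0 at t = 10 + (10)·(15 − 10)/(6 − -10) = 13.125 s.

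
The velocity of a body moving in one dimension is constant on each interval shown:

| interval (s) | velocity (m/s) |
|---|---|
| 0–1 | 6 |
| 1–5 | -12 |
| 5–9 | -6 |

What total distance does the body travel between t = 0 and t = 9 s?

Total distance travelled is ∫|v| dt — sum the magnitudes of each area piece.
0–1 s: |6| × 1 = 6 m
1–5 s: |-12| × 4 = 48 m
5–9 s: |-6| × 4 = 24 m
Total distance = 78 m

78 m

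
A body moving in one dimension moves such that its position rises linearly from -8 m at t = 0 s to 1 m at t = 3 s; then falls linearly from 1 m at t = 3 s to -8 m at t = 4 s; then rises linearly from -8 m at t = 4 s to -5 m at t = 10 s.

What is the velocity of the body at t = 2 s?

Velocity is the slope of the x-t graph on 0–3 s: (1 − -8)/(3 − 0) = 3 m/s.

3 m/s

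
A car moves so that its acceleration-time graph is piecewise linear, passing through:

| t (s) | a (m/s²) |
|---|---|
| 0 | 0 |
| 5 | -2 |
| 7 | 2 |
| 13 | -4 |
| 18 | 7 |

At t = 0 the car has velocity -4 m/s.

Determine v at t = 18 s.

-7.5 m/s

Δv equals the area under the a-t graph; then v = v₀ + Δv.
0–5 s: ½(0 + -2)(5) = -5 m/s
5–7 s: ½(-2 + 2)(2) = 0 m/s
7–13 s: ½(2 + -4)(6) = -6 m/s
13–18 s: ½(-4 + 7)(5) = 7.5 m/s
Δv = -3.5 m/s, so v(18) = -4 + (-3.5) = -7.5 m/s.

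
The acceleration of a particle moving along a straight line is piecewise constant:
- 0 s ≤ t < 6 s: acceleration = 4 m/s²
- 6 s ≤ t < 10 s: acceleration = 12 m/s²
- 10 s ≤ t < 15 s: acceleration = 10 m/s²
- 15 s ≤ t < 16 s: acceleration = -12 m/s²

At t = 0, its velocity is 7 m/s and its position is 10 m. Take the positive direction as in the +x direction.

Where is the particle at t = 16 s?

987 m

On each constant-a segment, Δv = aΔt and Δx = v₀Δt + ½aΔt²; chain segment to segment.
0–6 s: v starts 7 m/s; Δx = 7·6 + ½·4·6² = 114 m; v ends 31 m/s.
6–10 s: v starts 31 m/s; Δx = 31·4 + ½·12·4² = 220 m; v ends 79 m/s.
10–15 s: v starts 79 m/s; Δx = 79·5 + ½·10·5² = 520 m; v ends 129 m/s.
15–16 s: v starts 129 m/s; Δx = 129·1 + ½·-12·1² = 123 m; v ends 117 m/s.
x(16) = 10 + Σ Δx = 987 m.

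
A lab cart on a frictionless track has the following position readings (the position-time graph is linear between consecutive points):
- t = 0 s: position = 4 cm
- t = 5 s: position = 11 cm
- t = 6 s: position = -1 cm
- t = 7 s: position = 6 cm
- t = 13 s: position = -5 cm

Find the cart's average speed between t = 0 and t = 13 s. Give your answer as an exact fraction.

Average speed = (total path length)/(elapsed time); on a piecewise-linear x-t graph the path length is Σ|Δx|.
0–5 s: |Δx| = |11 − 4| = 7 cm
5–6 s: |Δx| = |-1 − 11| = 12 cm
6–7 s: |Δx| = |6 − -1| = 7 cm
7–13 s: |Δx| = |-5 − 6| = 11 cm
Total path = 37 cm; average speed = 37/13 = 37/13 cm/s.

37/13 cm/s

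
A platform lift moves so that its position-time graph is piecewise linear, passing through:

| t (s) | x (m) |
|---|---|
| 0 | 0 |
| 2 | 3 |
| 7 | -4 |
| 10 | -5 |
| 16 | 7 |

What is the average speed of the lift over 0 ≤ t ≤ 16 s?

Average speed = (total path length)/(elapsed time); on a piecewise-linear x-t graph the path length is Σ|Δx|.
0–2 s: |Δx| = |3 − 0| = 3 m
2–7 s: |Δx| = |-4 − 3| = 7 m
7–10 s: |Δx| = |-5 − -4| = 1 m
10–16 s: |Δx| = |7 − -5| = 12 m
Total path = 23 m; average speed = 23/16 = 1.4375 m/s.

1.4375 m/s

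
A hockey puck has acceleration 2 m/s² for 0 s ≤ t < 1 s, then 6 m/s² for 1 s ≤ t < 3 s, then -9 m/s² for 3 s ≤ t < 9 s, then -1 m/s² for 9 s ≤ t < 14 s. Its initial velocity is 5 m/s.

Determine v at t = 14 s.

Δv equals the area under the a-t graph; then v = v₀ + Δv.
0–1 s: 2 × 1 = 2 m/s
1–3 s: 6 × 2 = 12 m/s
3–9 s: -9 × 6 = -54 m/s
9–14 s: -1 × 5 = -5 m/s
Δv = -45 m/s, so v(14) = 5 + (-45) = -40 m/s.

-40 m/s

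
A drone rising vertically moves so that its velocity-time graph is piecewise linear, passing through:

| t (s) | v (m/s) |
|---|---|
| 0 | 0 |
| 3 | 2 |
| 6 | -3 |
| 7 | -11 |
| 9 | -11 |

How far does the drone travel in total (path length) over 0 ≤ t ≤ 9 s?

35.9 m

Distance (not displacement) is the total path length: add the absolute areas under v-t.
0–3 s: |½(0 + 2)(3)| = 3 m
3–6 s: v = 0 at t = 4.2 s; triangle areas 1.2 + 2.7 = 3.9 m
6–7 s: |½(-3 + -11)(1)| = 7 m
7–9 s: |-11| × 2 = 22 m
Total distance = 35.9 m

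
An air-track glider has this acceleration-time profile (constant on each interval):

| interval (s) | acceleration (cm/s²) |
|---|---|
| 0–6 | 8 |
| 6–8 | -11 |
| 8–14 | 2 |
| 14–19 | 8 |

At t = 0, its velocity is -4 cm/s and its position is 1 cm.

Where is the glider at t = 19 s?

625 cm

On each constant-a segment, Δv = aΔt and Δx = v₀Δt + ½aΔt²; chain segment to segment.
0–6 s: v starts -4 cm/s; Δx = -4·6 + ½·8·6² = 120 cm; v ends 44 cm/s.
6–8 s: v starts 44 cm/s; Δx = 44·2 + ½·-11·2² = 66 cm; v ends 22 cm/s.
8–14 s: v starts 22 cm/s; Δx = 22·6 + ½·2·6² = 168 cm; v ends 34 cm/s.
14–19 s: v starts 34 cm/s; Δx = 34·5 + ½·8·5² = 270 cm; v ends 74 cm/s.
x(19) = 1 + Σ Δx = 625 cm.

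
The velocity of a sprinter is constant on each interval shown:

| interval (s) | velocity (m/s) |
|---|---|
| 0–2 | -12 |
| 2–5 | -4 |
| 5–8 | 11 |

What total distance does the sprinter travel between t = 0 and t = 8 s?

Distance (not displacement) is the total path length: add the absolute areas under v-t.
0–2 s: |-12| × 2 = 24 m
2–5 s: |-4| × 3 = 12 m
5–8 s: |11| × 3 = 33 m
Total distance = 69 m

69 m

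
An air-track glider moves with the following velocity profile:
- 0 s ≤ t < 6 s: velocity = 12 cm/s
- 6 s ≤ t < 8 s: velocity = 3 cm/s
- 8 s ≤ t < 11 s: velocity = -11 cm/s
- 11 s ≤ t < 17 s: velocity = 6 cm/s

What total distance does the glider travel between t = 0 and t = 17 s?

Distance (not displacement) is the total path length: add the absolute areas under v-t.
0–6 s: |12| × 6 = 72 cm
6–8 s: |3| × 2 = 6 cm
8–11 s: |-11| × 3 = 33 cm
11–17 s: |6| × 6 = 36 cm
Total distance = 147 cm

147 cm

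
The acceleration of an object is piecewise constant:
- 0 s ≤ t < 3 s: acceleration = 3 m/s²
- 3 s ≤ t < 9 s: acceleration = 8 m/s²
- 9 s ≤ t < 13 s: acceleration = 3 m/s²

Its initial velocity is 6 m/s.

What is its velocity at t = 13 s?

75 m/s

Δv equals the area under the a-t graph; then v = v₀ + Δv.
0–3 s: 3 × 3 = 9 m/s
3–9 s: 8 × 6 = 48 m/s
9–13 s: 3 × 4 = 12 m/s
Δv = 69 m/s, so v(13) = 6 + (69) = 75 m/s.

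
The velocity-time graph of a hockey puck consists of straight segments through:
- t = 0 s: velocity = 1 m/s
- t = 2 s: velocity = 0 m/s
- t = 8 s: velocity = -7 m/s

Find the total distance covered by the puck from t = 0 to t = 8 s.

22 m

Distance (not displacement) is the total path length: add the absolute areas under v-t.
0–2 s: |½(1 + 0)(2)| = 1 m
2–8 s: |½(0 + -7)(6)| = 21 m
Total distance = 22 m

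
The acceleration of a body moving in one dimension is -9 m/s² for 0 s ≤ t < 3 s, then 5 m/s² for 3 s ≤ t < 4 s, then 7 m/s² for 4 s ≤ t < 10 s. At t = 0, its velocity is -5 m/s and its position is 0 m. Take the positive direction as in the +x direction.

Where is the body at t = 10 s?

On each constant-a segment, Δv = aΔt and Δx = v₀Δt + ½aΔt²; chain segment to segment.
0–3 s: v starts -5 m/s; Δx = -5·3 + ½·-9·3² = -55.5 m; v ends -32 m/s.
3–4 s: v starts -32 m/s; Δx = -32·1 + ½·5·1² = -29.5 m; v ends -27 m/s.
4–10 s: v starts -27 m/s; Δx = -27·6 + ½·7·6² = -36 m; v ends 15 m/s.
x(10) = 0 + Σ Δx = -121 m.

-121 m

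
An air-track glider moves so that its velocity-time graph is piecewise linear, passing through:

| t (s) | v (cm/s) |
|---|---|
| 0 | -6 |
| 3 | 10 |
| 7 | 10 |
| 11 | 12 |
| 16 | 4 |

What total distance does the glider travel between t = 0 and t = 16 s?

136.75 cm

Total distance travelled is ∫|v| dt — sum the magnitudes of each area piece.
0–3 s: v = 0 at t = 1.125 s; triangle areas 3.375 + 9.375 = 12.75 cm
3–7 s: |10| × 4 = 40 cm
7–11 s: |½(10 + 12)(4)| = 44 cm
11–16 s: |½(12 + 4)(5)| = 40 cm
Total distance = 136.75 cm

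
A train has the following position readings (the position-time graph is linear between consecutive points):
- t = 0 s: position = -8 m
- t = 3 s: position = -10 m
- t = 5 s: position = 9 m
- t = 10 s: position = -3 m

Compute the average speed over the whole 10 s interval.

3.3 m/s

Average speed = (total path length)/(elapsed time); on a piecewise-linear x-t graph the path length is Σ|Δx|.
0–3 s: |Δx| = |-10 − -8| = 2 m
3–5 s: |Δx| = |9 − -10| = 19 m
5–10 s: |Δx| = |-3 − 9| = 12 m
Total path = 33 m; average speed = 33/10 = 3.3 m/s.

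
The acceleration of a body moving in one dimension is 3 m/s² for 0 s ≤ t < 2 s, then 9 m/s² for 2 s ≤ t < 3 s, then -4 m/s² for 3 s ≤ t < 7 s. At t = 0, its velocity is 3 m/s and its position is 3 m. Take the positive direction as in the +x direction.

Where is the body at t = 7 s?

On each constant-a segment, Δv = aΔt and Δx = v₀Δt + ½aΔt²; chain segment to segment.
0–2 s: v starts 3 m/s; Δx = 3·2 + ½·3·2² = 12 m; v ends 9 m/s.
2–3 s: v starts 9 m/s; Δx = 9·1 + ½·9·1² = 13.5 m; v ends 18 m/s.
3–7 s: v starts 18 m/s; Δx = 18·4 + ½·-4·4² = 40 m; v ends 2 m/s.
x(7) = 3 + Σ Δx = 68.5 m.

68.5 m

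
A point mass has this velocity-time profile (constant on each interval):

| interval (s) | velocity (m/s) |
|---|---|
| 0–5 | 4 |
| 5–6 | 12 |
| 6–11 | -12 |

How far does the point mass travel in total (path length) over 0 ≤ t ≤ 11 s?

92 m

Distance (not displacement) is the total path length: add the absolute areas under v-t.
0–5 s: |4| × 5 = 20 m
5–6 s: |12| × 1 = 12 m
6–11 s: |-12| × 5 = 60 m
Total distance = 92 m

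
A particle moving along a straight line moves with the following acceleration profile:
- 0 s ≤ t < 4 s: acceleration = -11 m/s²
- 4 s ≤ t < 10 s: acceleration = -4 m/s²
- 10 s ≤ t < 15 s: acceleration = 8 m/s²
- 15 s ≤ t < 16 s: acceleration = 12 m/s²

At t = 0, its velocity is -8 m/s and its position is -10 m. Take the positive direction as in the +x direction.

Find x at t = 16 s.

On each constant-a segment, Δv = aΔt and Δx = v₀Δt + ½aΔt²; chain segment to segment.
0–4 s: v starts -8 m/s; Δx = -8·4 + ½·-11·4² = -120 m; v ends -52 m/s.
4–10 s: v starts -52 m/s; Δx = -52·6 + ½·-4·6² = -384 m; v ends -76 m/s.
10–15 s: v starts -76 m/s; Δx = -76·5 + ½·8·5² = -280 m; v ends -36 m/s.
15–16 s: v starts -36 m/s; Δx = -36·1 + ½·12·1² = -30 m; v ends -24 m/s.
x(16) = -10 + Σ Δx = -824 m.

-824 m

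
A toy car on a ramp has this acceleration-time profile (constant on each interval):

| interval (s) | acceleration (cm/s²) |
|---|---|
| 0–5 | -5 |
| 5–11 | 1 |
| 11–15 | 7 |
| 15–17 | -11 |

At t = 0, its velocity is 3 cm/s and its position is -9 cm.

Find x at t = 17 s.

On each constant-a segment, Δv = aΔt and Δx = v₀Δt + ½aΔt²; chain segment to segment.
0–5 s: v starts 3 cm/s; Δx = 3·5 + ½·-5·5² = -47.5 cm; v ends -22 cm/s.
5–11 s: v starts -22 cm/s; Δx = -22·6 + ½·1·6² = -114 cm; v ends -16 cm/s.
11–15 s: v starts -16 cm/s; Δx = -16·4 + ½·7·4² = -8 cm; v ends 12 cm/s.
15–17 s: v starts 12 cm/s; Δx = 12·2 + ½·-11·2² = 2 cm; v ends -10 cm/s.
x(17) = -9 + Σ Δx = -176.5 cm.

-176.5 cm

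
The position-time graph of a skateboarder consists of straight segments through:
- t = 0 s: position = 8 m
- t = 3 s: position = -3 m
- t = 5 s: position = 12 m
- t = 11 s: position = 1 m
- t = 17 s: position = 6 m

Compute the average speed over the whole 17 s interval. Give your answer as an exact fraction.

42/17 m/s

Average speed = (total path length)/(elapsed time); on a piecewise-linear x-t graph the path length is Σ|Δx|.
0–3 s: |Δx| = |-3 − 8| = 11 m
3–5 s: |Δx| = |12 − -3| = 15 m
5–11 s: |Δx| = |1 − 12| = 11 m
11–17 s: |Δx| = |6 − 1| = 5 m
Total path = 42 m; average speed = 42/17 = 42/17 m/s.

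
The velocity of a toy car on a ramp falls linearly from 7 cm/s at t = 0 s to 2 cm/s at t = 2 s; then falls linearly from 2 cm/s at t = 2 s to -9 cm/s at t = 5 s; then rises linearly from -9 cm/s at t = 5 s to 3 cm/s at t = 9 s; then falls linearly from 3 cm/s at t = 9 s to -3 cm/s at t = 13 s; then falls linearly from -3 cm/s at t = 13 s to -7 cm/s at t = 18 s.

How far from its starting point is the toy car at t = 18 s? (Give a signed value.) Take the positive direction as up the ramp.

-38.5 cm

Net displacement equals the area under the velocity-time graph (areas below the axis count negative).
0–2 s: ½(7 + 2)(2) = 9 cm
2–5 s: ½(2 + -9)(3) = -10.5 cm
5–9 s: ½(-9 + 3)(4) = -12 cm
9–13 s: ½(3 + -3)(4) = 0 cm
13–18 s: ½(-3 + -7)(5) = -25 cm
Net displacement = -38.5 cm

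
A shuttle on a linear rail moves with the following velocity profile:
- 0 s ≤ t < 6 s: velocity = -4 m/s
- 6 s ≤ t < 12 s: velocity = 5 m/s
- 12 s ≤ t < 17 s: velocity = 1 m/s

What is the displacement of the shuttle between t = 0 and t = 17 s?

11 m

Net displacement equals the area under the velocity-time graph (areas below the axis count negative).
0–6 s: -4 × 6 = -24 m
6–12 s: 5 × 6 = 30 m
12–17 s: 1 × 5 = 5 m
Net displacement = 11 m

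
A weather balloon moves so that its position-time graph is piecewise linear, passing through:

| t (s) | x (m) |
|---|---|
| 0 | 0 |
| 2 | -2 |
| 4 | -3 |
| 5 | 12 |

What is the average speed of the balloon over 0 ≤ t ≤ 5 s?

Average speed = (total path length)/(elapsed time); on a piecewise-linear x-t graph the path length is Σ|Δx|.
0–2 s: |Δx| = |-2 − 0| = 2 m
2–4 s: |Δx| = |-3 − -2| = 1 m
4–5 s: |Δx| = |12 − -3| = 15 m
Total path = 18 m; average speed = 18/5 = 3.6 m/s.

3.6 m/s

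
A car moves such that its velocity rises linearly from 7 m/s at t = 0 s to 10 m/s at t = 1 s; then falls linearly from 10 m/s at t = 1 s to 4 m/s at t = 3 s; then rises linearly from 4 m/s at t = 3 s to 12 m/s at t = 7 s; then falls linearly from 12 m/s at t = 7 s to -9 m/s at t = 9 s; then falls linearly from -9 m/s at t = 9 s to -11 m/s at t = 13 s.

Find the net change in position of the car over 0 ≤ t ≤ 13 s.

17.5 m

Net displacement equals the area under the velocity-time graph (areas below the axis count negative).
0–1 s: ½(7 + 10)(1) = 8.5 m
1–3 s: ½(10 + 4)(2) = 14 m
3–7 s: ½(4 + 12)(4) = 32 m
7–9 s: ½(12 + -9)(2) = 3 m
9–13 s: ½(-9 + -11)(4) = -40 m
Net displacement = 17.5 m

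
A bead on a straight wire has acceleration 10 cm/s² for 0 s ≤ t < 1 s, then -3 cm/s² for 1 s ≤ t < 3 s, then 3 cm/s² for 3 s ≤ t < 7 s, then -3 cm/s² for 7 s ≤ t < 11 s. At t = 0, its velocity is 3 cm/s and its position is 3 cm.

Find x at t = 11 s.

On each constant-a segment, Δv = aΔt and Δx = v₀Δt + ½aΔt²; chain segment to segment.
0–1 s: v starts 3 cm/s; Δx = 3·1 + ½·10·1² = 8 cm; v ends 13 cm/s.
1–3 s: v starts 13 cm/s; Δx = 13·2 + ½·-3·2² = 20 cm; v ends 7 cm/s.
3–7 s: v starts 7 cm/s; Δx = 7·4 + ½·3·4² = 52 cm; v ends 19 cm/s.
7–11 s: v starts 19 cm/s; Δx = 19·4 + ½·-3·4² = 52 cm; v ends 7 cm/s.
x(11) = 3 + Σ Δx = 135 cm.

135 cm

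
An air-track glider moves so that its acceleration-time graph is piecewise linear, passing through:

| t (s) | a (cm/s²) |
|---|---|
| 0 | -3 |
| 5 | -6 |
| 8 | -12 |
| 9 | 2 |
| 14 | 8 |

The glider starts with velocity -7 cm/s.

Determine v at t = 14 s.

Δv equals the area under the a-t graph; then v = v₀ + Δv.
0–5 s: ½(-3 + -6)(5) = -22.5 cm/s
5–8 s: ½(-6 + -12)(3) = -27 cm/s
8–9 s: ½(-12 + 2)(1) = -5 cm/s
9–14 s: ½(2 + 8)(5) = 25 cm/s
Δv = -29.5 cm/s, so v(14) = -7 + (-29.5) = -36.5 cm/s.

-36.5 cm/s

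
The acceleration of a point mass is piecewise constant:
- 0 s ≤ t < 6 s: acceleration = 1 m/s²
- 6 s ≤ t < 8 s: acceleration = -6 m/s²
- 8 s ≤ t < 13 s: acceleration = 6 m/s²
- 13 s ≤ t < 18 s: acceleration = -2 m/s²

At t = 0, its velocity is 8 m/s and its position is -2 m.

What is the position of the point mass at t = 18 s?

300 m

On each constant-a segment, Δv = aΔt and Δx = v₀Δt + ½aΔt²; chain segment to segment.
0–6 s: v starts 8 m/s; Δx = 8·6 + ½·1·6² = 66 m; v ends 14 m/s.
6–8 s: v starts 14 m/s; Δx = 14·2 + ½·-6·2² = 16 m; v ends 2 m/s.
8–13 s: v starts 2 m/s; Δx = 2·5 + ½·6·5² = 85 m; v ends 32 m/s.
13–18 s: v starts 32 m/s; Δx = 32·5 + ½·-2·5² = 135 m; v ends 22 m/s.
x(18) = -2 + Σ Δx = 300 m.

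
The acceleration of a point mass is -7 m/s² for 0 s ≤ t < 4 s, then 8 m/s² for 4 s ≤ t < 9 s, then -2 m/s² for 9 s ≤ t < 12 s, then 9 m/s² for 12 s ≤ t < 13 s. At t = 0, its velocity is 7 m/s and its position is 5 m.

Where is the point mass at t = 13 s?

On each constant-a segment, Δv = aΔt and Δx = v₀Δt + ½aΔt²; chain segment to segment.
0–4 s: v starts 7 m/s; Δx = 7·4 + ½·-7·4² = -28 m; v ends -21 m/s.
4–9 s: v starts -21 m/s; Δx = -21·5 + ½·8·5² = -5 m; v ends 19 m/s.
9–12 s: v starts 19 m/s; Δx = 19·3 + ½·-2·3² = 48 m; v ends 13 m/s.
12–13 s: v starts 13 m/s; Δx = 13·1 + ½·9·1² = 17.5 m; v ends 22 m/s.
x(13) = 5 + Σ Δx = 37.5 m.

37.5 m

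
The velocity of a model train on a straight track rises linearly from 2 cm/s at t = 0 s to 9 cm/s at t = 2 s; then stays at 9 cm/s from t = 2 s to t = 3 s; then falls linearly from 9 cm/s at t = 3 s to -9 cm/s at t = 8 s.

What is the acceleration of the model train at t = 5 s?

Acceleration is the slope of the v-t graph on 3–8 s: (-9 − 9)/(8 − 3) = -3.6 cm/s².

-3.6 cm/s²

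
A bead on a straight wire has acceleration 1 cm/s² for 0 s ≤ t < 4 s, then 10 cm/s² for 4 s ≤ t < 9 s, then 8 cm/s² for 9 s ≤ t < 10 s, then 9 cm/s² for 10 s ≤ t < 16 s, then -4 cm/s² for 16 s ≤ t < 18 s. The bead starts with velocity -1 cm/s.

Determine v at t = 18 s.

107 cm/s

Δv equals the area under the a-t graph; then v = v₀ + Δv.
0–4 s: 1 × 4 = 4 cm/s
4–9 s: 10 × 5 = 50 cm/s
9–10 s: 8 × 1 = 8 cm/s
10–16 s: 9 × 6 = 54 cm/s
16–18 s: -4 × 2 = -8 cm/s
Δv = 108 cm/s, so v(18) = -1 + (108) = 107 cm/s.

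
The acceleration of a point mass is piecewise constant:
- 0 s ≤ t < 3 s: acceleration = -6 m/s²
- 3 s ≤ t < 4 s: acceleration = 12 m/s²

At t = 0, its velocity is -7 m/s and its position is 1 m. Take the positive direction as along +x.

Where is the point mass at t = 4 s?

On each constant-a segment, Δv = aΔt and Δx = v₀Δt + ½aΔt²; chain segment to segment.
0–3 s: v starts -7 m/s; Δx = -7·3 + ½·-6·3² = -48 m; v ends -25 m/s.
3–4 s: v starts -25 m/s; Δx = -25·1 + ½·12·1² = -19 m; v ends -13 m/s.
x(4) = 1 + Σ Δx = -66 m.

-66 m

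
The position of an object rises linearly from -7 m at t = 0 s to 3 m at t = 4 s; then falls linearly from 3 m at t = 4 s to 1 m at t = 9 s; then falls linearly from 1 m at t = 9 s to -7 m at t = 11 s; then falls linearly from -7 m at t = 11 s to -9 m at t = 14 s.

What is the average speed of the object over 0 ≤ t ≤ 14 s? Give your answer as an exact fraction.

Average speed = (total path length)/(elapsed time); on a piecewise-linear x-t graph the path length is Σ|Δx|.
0–4 s: |Δx| = |3 − -7| = 10 m
4–9 s: |Δx| = |1 − 3| = 2 m
9–11 s: |Δx| = |-7 − 1| = 8 m
11–14 s: |Δx| = |-9 − -7| = 2 m
Total path = 22 m; average speed = 22/14 = 11/7 m/s.

11/7 m/s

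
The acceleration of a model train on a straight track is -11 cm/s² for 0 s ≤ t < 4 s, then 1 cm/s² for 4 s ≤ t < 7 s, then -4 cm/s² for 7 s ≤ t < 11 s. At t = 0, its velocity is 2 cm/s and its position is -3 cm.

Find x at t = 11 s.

-392.5 cm

On each constant-a segment, Δv = aΔt and Δx = v₀Δt + ½aΔt²; chain segment to segment.
0–4 s: v starts 2 cm/s; Δx = 2·4 + ½·-11·4² = -80 cm; v ends -42 cm/s.
4–7 s: v starts -42 cm/s; Δx = -42·3 + ½·1·3² = -121.5 cm; v ends -39 cm/s.
7–11 s: v starts -39 cm/s; Δx = -39·4 + ½·-4·4² = -188 cm; v ends -55 cm/s.
x(11) = -3 + Σ Δx = -392.5 cm.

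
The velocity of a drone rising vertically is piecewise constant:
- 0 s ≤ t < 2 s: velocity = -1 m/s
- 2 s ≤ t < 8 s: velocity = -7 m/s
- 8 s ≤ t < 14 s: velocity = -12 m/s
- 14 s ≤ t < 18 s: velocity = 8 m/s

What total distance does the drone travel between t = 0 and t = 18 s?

Distance (not displacement) is the total path length: add the absolute areas under v-t.
0–2 s: |-1| × 2 = 2 m
2–8 s: |-7| × 6 = 42 m
8–14 s: |-12| × 6 = 72 m
14–18 s: |8| × 4 = 32 m
Total distance = 148 m

148 m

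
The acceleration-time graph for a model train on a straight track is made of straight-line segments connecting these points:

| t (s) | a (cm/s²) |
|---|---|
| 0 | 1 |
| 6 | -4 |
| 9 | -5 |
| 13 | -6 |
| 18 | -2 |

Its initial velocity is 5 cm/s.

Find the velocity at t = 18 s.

Δv equals the area under the a-t graph; then v = v₀ + Δv.
0–6 s: ½(1 + -4)(6) = -9 cm/s
6–9 s: ½(-4 + -5)(3) = -13.5 cm/s
9–13 s: ½(-5 + -6)(4) = -22 cm/s
13–18 s: ½(-6 + -2)(5) = -20 cm/s
Δv = -64.5 cm/s, so v(18) = 5 + (-64.5) = -59.5 cm/s.

-59.5 cm/s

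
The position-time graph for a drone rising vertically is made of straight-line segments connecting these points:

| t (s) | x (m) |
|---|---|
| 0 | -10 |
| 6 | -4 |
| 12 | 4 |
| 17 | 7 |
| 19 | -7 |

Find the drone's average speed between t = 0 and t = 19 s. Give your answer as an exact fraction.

Average speed = (total path length)/(elapsed time); on a piecewise-linear x-t graph the path length is Σ|Δx|.
0–6 s: |Δx| = |-4 − -10| = 6 m
6–12 s: |Δx| = |4 − -4| = 8 m
12–17 s: |Δx| = |7 − 4| = 3 m
17–19 s: |Δx| = |-7 − 7| = 14 m
Total path = 31 m; average speed = 31/19 = 31/19 m/s.

31/19 m/s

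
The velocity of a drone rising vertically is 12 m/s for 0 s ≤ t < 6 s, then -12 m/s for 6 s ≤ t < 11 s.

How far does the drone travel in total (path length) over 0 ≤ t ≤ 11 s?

132 m

Distance (not displacement) is the total path length: add the absolute areas under v-t.
0–6 s: |12| × 6 = 72 m
6–11 s: |-12| × 5 = 60 m
Total distance = 132 m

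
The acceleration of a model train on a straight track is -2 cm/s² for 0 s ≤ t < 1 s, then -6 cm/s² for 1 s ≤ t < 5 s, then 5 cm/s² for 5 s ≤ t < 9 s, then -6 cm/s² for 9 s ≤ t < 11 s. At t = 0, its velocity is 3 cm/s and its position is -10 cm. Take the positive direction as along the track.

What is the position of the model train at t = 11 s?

-122 cm

On each constant-a segment, Δv = aΔt and Δx = v₀Δt + ½aΔt²; chain segment to segment.
0–1 s: v starts 3 cm/s; Δx = 3·1 + ½·-2·1² = 2 cm; v ends 1 cm/s.
1–5 s: v starts 1 cm/s; Δx = 1·4 + ½·-6·4² = -44 cm; v ends -23 cm/s.
5–9 s: v starts -23 cm/s; Δx = -23·4 + ½·5·4² = -52 cm; v ends -3 cm/s.
9–11 s: v starts -3 cm/s; Δx = -3·2 + ½·-6·2² = -18 cm; v ends -15 cm/s.
x(11) = -10 + Σ Δx = -122 cm.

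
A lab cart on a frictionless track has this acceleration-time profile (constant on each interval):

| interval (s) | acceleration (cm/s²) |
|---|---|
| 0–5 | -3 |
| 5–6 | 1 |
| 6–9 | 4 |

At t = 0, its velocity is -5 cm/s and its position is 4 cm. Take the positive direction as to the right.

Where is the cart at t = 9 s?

On each constant-a segment, Δv = aΔt and Δx = v₀Δt + ½aΔt²; chain segment to segment.
0–5 s: v starts -5 cm/s; Δx = -5·5 + ½·-3·5² = -62.5 cm; v ends -20 cm/s.
5–6 s: v starts -20 cm/s; Δx = -20·1 + ½·1·1² = -19.5 cm; v ends -19 cm/s.
6–9 s: v starts -19 cm/s; Δx = -19·3 + ½·4·3² = -39 cm; v ends -7 cm/s.
x(9) = 4 + Σ Δx = -117 cm.

-117 cm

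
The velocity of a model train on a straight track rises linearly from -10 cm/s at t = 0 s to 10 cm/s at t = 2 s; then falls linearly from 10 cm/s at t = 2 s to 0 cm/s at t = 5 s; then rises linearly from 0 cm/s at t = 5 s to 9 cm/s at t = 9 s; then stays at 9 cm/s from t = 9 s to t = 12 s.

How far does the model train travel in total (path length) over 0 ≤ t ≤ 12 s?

Total distance travelled is ∫|v| dt — sum the magnitudes of each area piece.
0–2 s: v = 0 at t = 1 s; triangle areas 5 + 5 = 10 cm
2–5 s: |½(10 + 0)(3)| = 15 cm
5–9 s: |½(0 + 9)(4)| = 18 cm
9–12 s: |9| × 3 = 27 cm
Total distance = 70 cm

70 cm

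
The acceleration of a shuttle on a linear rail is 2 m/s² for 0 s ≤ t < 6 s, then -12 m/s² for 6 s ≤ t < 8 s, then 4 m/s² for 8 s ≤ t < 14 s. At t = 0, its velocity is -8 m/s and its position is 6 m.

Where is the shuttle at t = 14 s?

-70 m

On each constant-a segment, Δv = aΔt and Δx = v₀Δt + ½aΔt²; chain segment to segment.
0–6 s: v starts -8 m/s; Δx = -8·6 + ½·2·6² = -12 m; v ends 4 m/s.
6–8 s: v starts 4 m/s; Δx = 4·2 + ½·-12·2² = -16 m; v ends -20 m/s.
8–14 s: v starts -20 m/s; Δx = -20·6 + ½·4·6² = -48 m; v ends 4 m/s.
x(14) = 6 + Σ Δx = -70 m.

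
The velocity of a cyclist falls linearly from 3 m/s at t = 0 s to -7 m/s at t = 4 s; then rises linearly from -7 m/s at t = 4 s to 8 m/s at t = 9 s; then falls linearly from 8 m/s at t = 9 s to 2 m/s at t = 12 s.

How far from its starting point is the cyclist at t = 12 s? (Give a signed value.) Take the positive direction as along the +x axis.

9.5 m

Net displacement equals the area under the velocity-time graph (areas below the axis count negative).
0–4 s: ½(3 + -7)(4) = -8 m
4–9 s: ½(-7 + 8)(5) = 2.5 m
9–12 s: ½(8 + 2)(3) = 15 m
Net displacement = 9.5 m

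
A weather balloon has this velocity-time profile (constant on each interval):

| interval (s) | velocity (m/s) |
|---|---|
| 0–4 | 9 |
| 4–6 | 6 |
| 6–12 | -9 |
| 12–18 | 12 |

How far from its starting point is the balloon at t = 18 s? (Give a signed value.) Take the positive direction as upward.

Net displacement equals the area under the velocity-time graph (areas below the axis count negative).
0–4 s: 9 × 4 = 36 m
4–6 s: 6 × 2 = 12 m
6–12 s: -9 × 6 = -54 m
12–18 s: 12 × 6 = 72 m
Net displacement = 66 m

66 m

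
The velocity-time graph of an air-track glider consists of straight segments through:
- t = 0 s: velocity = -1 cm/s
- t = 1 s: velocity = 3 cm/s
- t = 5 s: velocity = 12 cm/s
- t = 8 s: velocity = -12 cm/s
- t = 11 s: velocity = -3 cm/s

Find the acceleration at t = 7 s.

-8 cm/s²

Acceleration is the slope of the v-t graph on 5–8 s: (-12 − 12)/(8 − 5) = -8 cm/s².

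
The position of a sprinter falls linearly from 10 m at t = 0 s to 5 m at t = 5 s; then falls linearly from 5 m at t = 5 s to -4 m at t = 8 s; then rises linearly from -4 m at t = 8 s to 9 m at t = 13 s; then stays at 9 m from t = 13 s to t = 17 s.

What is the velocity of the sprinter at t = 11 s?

Velocity is the slope of the x-t graph on 8–13 s: (9 − -4)/(13 − 8) = 2.6 m/s.

2.6 m/s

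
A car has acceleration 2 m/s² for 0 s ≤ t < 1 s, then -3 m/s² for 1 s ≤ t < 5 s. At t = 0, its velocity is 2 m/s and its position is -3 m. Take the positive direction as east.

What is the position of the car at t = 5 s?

-8 m

On each constant-a segment, Δv = aΔt and Δx = v₀Δt + ½aΔt²; chain segment to segment.
0–1 s: v starts 2 m/s; Δx = 2·1 + ½·2·1² = 3 m; v ends 4 m/s.
1–5 s: v starts 4 m/s; Δx = 4·4 + ½·-3·4² = -8 m; v ends -8 m/s.
x(5) = -3 + Σ Δx = -8 m.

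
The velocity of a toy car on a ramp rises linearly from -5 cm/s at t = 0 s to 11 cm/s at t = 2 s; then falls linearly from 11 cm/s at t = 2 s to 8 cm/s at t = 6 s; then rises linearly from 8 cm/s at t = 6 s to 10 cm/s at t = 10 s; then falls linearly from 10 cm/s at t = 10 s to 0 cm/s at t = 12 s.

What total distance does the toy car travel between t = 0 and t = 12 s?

Total distance travelled is ∫|v| dt — sum the magnitudes of each area piece.
0–2 s: v = 0 at t = 0.625 s; triangle areas 1.5625 + 7.5625 = 9.125 cm
2–6 s: |½(11 + 8)(4)| = 38 cm
6–10 s: |½(8 + 10)(4)| = 36 cm
10–12 s: |½(10 + 0)(2)| = 10 cm
Total distance = 93.125 cm

93.125 cm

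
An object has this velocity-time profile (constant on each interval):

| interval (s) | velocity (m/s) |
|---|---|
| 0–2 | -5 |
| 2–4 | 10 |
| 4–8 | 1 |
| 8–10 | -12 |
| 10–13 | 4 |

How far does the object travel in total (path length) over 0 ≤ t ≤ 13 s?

Distance (not displacement) is the total path length: add the absolute areas under v-t.
0–2 s: |-5| × 2 = 10 m
2–4 s: |10| × 2 = 20 m
4–8 s: |1| × 4 = 4 m
8–10 s: |-12| × 2 = 24 m
10–13 s: |4| × 3 = 12 m
Total distance = 70 m

70 m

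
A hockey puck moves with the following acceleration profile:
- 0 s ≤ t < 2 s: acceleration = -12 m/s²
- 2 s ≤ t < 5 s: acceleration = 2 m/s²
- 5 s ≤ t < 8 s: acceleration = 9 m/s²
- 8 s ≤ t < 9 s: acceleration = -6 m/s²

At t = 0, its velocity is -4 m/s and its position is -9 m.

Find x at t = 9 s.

On each constant-a segment, Δv = aΔt and Δx = v₀Δt + ½aΔt²; chain segment to segment.
0–2 s: v starts -4 m/s; Δx = -4·2 + ½·-12·2² = -32 m; v ends -28 m/s.
2–5 s: v starts -28 m/s; Δx = -28·3 + ½·2·3² = -75 m; v ends -22 m/s.
5–8 s: v starts -22 m/s; Δx = -22·3 + ½·9·3² = -25.5 m; v ends 5 m/s.
8–9 s: v starts 5 m/s; Δx = 5·1 + ½·-6·1² = 2 m; v ends -1 m/s.
x(9) = -9 + Σ Δx = -139.5 m.

-139.5 m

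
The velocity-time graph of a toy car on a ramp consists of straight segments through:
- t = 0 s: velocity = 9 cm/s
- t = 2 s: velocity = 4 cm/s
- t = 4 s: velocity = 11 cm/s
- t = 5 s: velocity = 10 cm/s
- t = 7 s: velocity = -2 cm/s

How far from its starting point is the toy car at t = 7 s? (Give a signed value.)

46.5 cm

Displacement is the signed area under the v-t curve.
0–2 s: ½(9 + 4)(2) = 13 cm
2–4 s: ½(4 + 11)(2) = 15 cm
4–5 s: ½(11 + 10)(1) = 10.5 cm
5–7 s: ½(10 + -2)(2) = 8 cm
Net displacement = 46.5 cm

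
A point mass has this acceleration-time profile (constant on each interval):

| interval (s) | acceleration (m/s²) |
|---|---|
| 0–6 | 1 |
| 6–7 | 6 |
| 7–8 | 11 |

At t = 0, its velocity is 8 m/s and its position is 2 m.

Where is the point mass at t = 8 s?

On each constant-a segment, Δv = aΔt and Δx = v₀Δt + ½aΔt²; chain segment to segment.
0–6 s: v starts 8 m/s; Δx = 8·6 + ½·1·6² = 66 m; v ends 14 m/s.
6–7 s: v starts 14 m/s; Δx = 14·1 + ½·6·1² = 17 m; v ends 20 m/s.
7–8 s: v starts 20 m/s; Δx = 20·1 + ½·11·1² = 25.5 m; v ends 31 m/s.
x(8) = 2 + Σ Δx = 110.5 m.

110.5 m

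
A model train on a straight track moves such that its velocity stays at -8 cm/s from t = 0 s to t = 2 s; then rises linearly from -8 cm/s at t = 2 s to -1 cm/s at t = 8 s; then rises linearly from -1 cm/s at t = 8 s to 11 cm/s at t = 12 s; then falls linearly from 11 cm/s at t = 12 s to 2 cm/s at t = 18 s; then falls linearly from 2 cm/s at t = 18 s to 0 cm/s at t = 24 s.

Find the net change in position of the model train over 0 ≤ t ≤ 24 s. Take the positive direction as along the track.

22 cm

Net displacement equals the area under the velocity-time graph (areas below the axis count negative).
0–2 s: -8 × 2 = -16 cm
2–8 s: ½(-8 + -1)(6) = -27 cm
8–12 s: ½(-1 + 11)(4) = 20 cm
12–18 s: ½(11 + 2)(6) = 39 cm
18–24 s: ½(2 + 0)(6) = 6 cm
Net displacement = 22 cm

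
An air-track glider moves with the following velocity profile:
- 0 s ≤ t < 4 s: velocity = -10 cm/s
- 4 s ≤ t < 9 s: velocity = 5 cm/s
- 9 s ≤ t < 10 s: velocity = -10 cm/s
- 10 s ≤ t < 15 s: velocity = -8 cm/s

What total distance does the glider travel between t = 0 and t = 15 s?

Distance (not displacement) is the total path length: add the absolute areas under v-t.
0–4 s: |-10| × 4 = 40 cm
4–9 s: |5| × 5 = 25 cm
9–10 s: |-10| × 1 = 10 cm
10–15 s: |-8| × 5 = 40 cm
Total distance = 115 cm

115 cm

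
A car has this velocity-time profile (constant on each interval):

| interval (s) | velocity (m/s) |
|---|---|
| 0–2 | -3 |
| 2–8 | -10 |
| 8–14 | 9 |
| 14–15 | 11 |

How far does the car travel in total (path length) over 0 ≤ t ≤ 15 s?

131 m

Distance (not displacement) is the total path length: add the absolute areas under v-t.
0–2 s: |-3| × 2 = 6 m
2–8 s: |-10| × 6 = 60 m
8–14 s: |9| × 6 = 54 m
14–15 s: |11| × 1 = 11 m
Total distance = 131 m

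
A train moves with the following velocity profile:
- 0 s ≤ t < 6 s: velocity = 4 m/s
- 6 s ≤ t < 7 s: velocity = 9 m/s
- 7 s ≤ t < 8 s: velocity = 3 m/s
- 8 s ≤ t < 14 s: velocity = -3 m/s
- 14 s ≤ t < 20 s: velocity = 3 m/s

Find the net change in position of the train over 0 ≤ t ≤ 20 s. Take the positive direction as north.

36 m

Net displacement equals the area under the velocity-time graph (areas below the axis count negative).
0–6 s: 4 × 6 = 24 m
6–7 s: 9 × 1 = 9 m
7–8 s: 3 × 1 = 3 m
8–14 s: -3 × 6 = -18 m
14–20 s: 3 × 6 = 18 m
Net displacement = 36 m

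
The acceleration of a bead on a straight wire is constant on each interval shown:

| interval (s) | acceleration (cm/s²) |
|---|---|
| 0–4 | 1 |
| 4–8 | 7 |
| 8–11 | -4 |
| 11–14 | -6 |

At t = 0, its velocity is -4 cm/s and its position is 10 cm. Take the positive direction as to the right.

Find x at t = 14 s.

On each constant-a segment, Δv = aΔt and Δx = v₀Δt + ½aΔt²; chain segment to segment.
0–4 s: v starts -4 cm/s; Δx = -4·4 + ½·1·4² = -8 cm; v ends 0 cm/s.
4–8 s: v starts 0 cm/s; Δx = 0·4 + ½·7·4² = 56 cm; v ends 28 cm/s.
8–11 s: v starts 28 cm/s; Δx = 28·3 + ½·-4·3² = 66 cm; v ends 16 cm/s.
11–14 s: v starts 16 cm/s; Δx = 16·3 + ½·-6·3² = 21 cm; v ends -2 cm/s.
x(14) = 10 + Σ Δx = 145 cm.

145 cm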